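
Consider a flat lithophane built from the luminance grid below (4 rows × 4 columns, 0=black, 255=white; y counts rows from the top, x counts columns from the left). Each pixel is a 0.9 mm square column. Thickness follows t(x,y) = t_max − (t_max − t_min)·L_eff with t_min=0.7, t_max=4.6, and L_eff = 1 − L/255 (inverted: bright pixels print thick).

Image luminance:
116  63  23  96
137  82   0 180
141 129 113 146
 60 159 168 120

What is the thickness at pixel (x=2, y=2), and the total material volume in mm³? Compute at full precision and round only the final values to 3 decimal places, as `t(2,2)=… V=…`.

span = t_max - t_min = 4.6 - 0.7 = 3.900
L(2,2) = 113, L_eff = 1 - 113/255 = 0.556863 (inverted)
t(2,2) = 4.6 - 3.900·0.556863 = 2.428
Σt over all 4·4 pixels = 32049/850 ≈ 37.7047059
V = pitch²·Σt = 0.9²·32049/850 = 30.541

t(2,2)=2.428 V=30.541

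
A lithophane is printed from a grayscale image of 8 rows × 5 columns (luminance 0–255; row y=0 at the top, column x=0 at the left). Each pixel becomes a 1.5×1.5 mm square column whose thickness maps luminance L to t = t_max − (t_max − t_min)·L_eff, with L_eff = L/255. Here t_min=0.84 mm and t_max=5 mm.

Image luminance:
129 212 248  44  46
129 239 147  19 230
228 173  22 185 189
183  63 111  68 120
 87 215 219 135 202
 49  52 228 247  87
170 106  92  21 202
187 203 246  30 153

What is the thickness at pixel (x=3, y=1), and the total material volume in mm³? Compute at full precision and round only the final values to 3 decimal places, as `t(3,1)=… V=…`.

span = t_max - t_min = 5 - 0.84 = 4.160
L(3,1) = 19, L_eff = 19/255 = 0.074510
t(3,1) = 5 - 4.160·0.074510 = 4.690
Σt over all 8·5 pixels = 680536/6375 ≈ 106.7507451
V = pitch²·Σt = 1.5²·680536/6375 = 240.189

t(3,1)=4.690 V=240.189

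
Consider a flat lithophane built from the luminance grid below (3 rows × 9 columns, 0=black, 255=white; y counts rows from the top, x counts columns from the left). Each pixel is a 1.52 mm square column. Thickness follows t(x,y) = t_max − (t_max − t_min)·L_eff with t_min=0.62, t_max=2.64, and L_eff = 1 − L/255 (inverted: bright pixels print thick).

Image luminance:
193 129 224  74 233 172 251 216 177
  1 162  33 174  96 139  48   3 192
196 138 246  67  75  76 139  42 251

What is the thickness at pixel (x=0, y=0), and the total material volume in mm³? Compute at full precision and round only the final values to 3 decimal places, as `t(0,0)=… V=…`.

t(0,0)=2.149 V=107.254

span = t_max - t_min = 2.64 - 0.62 = 2.020
L(0,0) = 193, L_eff = 1 - 193/255 = 0.243137 (inverted)
t(0,0) = 2.64 - 2.020·0.243137 = 2.149
Σt over all 3·9 pixels = 98647/2125 ≈ 46.4221176
V = pitch²·Σt = 1.52²·98647/2125 = 107.254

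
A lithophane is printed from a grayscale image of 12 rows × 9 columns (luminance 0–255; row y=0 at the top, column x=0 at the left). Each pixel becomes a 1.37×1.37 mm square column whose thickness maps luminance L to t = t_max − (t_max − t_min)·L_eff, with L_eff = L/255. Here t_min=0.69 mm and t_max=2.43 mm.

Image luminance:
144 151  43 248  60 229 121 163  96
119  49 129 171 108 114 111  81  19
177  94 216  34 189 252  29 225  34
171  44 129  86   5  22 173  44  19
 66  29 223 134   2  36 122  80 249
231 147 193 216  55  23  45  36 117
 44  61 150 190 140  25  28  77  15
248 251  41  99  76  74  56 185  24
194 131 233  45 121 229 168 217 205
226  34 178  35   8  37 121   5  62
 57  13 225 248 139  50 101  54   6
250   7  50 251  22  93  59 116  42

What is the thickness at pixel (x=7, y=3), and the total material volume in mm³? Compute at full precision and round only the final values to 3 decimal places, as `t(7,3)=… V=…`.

t(7,3)=2.130 V=339.926

span = t_max - t_min = 2.43 - 0.69 = 1.740
L(7,3) = 44, L_eff = 44/255 = 0.172549
t(7,3) = 2.43 - 1.740·0.172549 = 2.130
Σt over all 12·9 pixels = 769719/4250 ≈ 181.1103529
V = pitch²·Σt = 1.37²·769719/4250 = 339.926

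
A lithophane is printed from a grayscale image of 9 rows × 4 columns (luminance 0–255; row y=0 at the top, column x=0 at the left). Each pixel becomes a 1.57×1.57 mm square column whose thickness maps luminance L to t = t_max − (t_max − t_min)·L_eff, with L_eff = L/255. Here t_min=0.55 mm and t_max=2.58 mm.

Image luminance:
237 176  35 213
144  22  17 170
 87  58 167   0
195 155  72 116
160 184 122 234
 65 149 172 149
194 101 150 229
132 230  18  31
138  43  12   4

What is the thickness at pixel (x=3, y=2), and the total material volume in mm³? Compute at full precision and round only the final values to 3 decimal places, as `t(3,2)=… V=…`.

span = t_max - t_min = 2.58 - 0.55 = 2.030
L(3,2) = 0, L_eff = 0/255 = 0.000000
t(3,2) = 2.58 - 2.030·0.000000 = 2.580
Σt over all 9·4 pixels = 1479097/25500 ≈ 58.0038039
V = pitch²·Σt = 1.57²·1479097/25500 = 142.974

t(3,2)=2.580 V=142.974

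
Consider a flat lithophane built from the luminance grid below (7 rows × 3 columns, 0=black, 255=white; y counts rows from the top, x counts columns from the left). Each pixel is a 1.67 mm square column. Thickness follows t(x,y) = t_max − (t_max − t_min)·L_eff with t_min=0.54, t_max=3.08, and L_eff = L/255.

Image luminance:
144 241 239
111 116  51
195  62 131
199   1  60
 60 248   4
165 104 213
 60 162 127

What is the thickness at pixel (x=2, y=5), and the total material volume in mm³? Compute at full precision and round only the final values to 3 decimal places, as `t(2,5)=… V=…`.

span = t_max - t_min = 3.08 - 0.54 = 2.540
L(2,5) = 213, L_eff = 213/255 = 0.835294
t(2,5) = 3.08 - 2.540·0.835294 = 0.958
Σt over all 7·3 pixels = 482659/12750 ≈ 37.8556078
V = pitch²·Σt = 1.67²·482659/12750 = 105.576

t(2,5)=0.958 V=105.576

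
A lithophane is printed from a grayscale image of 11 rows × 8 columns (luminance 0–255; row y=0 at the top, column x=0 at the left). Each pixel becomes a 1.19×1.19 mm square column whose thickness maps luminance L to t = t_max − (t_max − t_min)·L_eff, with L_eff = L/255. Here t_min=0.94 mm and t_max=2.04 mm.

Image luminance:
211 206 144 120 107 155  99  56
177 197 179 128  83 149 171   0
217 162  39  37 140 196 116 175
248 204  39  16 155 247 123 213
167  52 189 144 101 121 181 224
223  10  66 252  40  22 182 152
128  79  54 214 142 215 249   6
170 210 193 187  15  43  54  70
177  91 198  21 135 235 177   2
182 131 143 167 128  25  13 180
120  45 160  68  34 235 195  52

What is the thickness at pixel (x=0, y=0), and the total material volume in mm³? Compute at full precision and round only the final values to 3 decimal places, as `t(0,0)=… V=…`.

t(0,0)=1.130 V=183.492

span = t_max - t_min = 2.04 - 0.94 = 1.100
L(0,0) = 211, L_eff = 211/255 = 0.827451
t(0,0) = 2.04 - 1.100·0.827451 = 1.130
Σt over all 11·8 pixels = 165209/1275 ≈ 129.5756863
V = pitch²·Σt = 1.19²·165209/1275 = 183.492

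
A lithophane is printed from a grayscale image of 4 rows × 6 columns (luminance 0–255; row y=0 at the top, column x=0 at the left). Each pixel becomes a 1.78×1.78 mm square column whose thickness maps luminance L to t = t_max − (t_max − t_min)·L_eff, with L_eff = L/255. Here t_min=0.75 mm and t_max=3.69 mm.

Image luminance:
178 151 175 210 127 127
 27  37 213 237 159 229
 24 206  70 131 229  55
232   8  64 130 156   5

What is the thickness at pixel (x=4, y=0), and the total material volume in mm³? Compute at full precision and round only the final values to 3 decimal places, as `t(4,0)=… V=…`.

span = t_max - t_min = 3.69 - 0.75 = 2.940
L(4,0) = 127, L_eff = 127/255 = 0.498039
t(4,0) = 3.69 - 2.940·0.498039 = 2.226
Σt over all 4·6 pixels = 22056/425 ≈ 51.8964706
V = pitch²·Σt = 1.78²·22056/425 = 164.429

t(4,0)=2.226 V=164.429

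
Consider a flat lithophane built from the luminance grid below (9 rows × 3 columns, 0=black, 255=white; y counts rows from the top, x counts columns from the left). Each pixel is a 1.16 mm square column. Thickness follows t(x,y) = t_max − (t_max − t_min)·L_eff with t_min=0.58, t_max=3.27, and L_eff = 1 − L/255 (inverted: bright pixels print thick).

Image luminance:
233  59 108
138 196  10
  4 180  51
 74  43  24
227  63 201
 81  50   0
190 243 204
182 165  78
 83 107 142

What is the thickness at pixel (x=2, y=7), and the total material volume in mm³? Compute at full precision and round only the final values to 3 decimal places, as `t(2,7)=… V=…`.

span = t_max - t_min = 3.27 - 0.58 = 2.690
L(2,7) = 78, L_eff = 1 - 78/255 = 0.694118 (inverted)
t(2,7) = 3.27 - 2.690·0.694118 = 1.403
Σt over all 9·3 pixels = 621457/12750 ≈ 48.7417255
V = pitch²·Σt = 1.16²·621457/12750 = 65.587

t(2,7)=1.403 V=65.587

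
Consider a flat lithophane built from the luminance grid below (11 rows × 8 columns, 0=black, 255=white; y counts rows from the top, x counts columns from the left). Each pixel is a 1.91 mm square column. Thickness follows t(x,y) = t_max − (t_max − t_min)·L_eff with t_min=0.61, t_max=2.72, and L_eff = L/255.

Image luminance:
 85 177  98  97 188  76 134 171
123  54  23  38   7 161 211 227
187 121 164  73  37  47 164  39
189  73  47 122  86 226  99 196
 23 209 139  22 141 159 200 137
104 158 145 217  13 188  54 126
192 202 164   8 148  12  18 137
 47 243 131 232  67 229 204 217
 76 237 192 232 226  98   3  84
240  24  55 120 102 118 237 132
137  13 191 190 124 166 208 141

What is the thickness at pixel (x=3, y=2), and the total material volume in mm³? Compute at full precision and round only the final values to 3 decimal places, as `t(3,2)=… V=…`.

span = t_max - t_min = 2.72 - 0.61 = 2.110
L(3,2) = 73, L_eff = 73/255 = 0.286275
t(3,2) = 2.72 - 2.110·0.286275 = 2.116
Σt over all 11·8 pixels = 926047/6375 ≈ 145.2622745
V = pitch²·Σt = 1.91²·926047/6375 = 529.931

t(3,2)=2.116 V=529.931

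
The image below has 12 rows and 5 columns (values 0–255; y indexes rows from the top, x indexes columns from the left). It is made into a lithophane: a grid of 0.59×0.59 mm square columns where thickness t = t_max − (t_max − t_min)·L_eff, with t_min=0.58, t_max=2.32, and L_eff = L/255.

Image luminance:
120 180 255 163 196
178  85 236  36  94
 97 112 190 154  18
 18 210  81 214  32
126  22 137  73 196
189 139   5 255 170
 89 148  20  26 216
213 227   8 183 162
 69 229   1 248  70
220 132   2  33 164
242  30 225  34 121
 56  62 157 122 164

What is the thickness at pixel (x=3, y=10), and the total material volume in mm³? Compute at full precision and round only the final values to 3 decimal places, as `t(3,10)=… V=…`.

span = t_max - t_min = 2.32 - 0.58 = 1.740
L(3,10) = 34, L_eff = 34/255 = 0.133333
t(3,10) = 2.32 - 1.740·0.133333 = 2.088
Σt over all 12·5 pixels = 184817/2125 ≈ 86.9727059
V = pitch²·Σt = 0.59²·184817/2125 = 30.275

t(3,10)=2.088 V=30.275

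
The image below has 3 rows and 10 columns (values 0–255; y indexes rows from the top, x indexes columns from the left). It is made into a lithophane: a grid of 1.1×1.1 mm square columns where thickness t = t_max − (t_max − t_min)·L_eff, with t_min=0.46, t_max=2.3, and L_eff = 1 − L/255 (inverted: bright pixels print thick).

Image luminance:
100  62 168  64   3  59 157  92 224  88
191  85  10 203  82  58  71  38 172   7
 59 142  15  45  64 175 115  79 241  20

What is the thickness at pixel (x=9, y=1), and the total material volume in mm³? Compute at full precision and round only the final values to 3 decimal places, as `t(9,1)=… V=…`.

t(9,1)=0.511 V=41.922

span = t_max - t_min = 2.3 - 0.46 = 1.840
L(9,1) = 7, L_eff = 1 - 7/255 = 0.972549 (inverted)
t(9,1) = 2.3 - 1.840·0.972549 = 0.511
Σt over all 3·10 pixels = 73623/2125 ≈ 34.6461176
V = pitch²·Σt = 1.1²·73623/2125 = 41.922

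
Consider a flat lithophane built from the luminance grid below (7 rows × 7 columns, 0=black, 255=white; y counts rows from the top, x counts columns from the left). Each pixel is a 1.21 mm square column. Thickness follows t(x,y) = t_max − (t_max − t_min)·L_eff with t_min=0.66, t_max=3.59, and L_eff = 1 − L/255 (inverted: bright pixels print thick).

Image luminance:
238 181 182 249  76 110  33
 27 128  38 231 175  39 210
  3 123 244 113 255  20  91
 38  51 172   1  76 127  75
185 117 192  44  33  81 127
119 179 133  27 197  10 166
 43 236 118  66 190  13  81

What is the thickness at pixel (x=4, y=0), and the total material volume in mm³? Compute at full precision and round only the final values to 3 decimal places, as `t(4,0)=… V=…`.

t(4,0)=1.533 V=142.616

span = t_max - t_min = 3.59 - 0.66 = 2.930
L(4,0) = 76, L_eff = 1 - 76/255 = 0.701961 (inverted)
t(4,0) = 3.59 - 2.930·0.701961 = 1.533
Σt over all 7·7 pixels = 2483929/25500 ≈ 97.4089804
V = pitch²·Σt = 1.21²·2483929/25500 = 142.616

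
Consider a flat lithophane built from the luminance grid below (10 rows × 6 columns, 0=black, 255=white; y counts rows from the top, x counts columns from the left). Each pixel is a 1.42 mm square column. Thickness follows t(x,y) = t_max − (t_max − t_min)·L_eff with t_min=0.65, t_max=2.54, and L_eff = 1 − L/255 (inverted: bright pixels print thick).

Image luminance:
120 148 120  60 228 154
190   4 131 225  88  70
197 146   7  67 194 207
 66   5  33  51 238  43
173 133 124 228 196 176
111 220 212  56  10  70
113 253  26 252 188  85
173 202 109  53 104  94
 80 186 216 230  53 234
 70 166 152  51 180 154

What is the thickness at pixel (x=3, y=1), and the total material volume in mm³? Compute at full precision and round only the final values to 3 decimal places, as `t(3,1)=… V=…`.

span = t_max - t_min = 2.54 - 0.65 = 1.890
L(3,1) = 225, L_eff = 1 - 225/255 = 0.117647 (inverted)
t(3,1) = 2.54 - 1.890·0.117647 = 2.318
Σt over all 10·6 pixels = 33231/340 ≈ 97.7382353
V = pitch²·Σt = 1.42²·33231/340 = 197.079

t(3,1)=2.318 V=197.079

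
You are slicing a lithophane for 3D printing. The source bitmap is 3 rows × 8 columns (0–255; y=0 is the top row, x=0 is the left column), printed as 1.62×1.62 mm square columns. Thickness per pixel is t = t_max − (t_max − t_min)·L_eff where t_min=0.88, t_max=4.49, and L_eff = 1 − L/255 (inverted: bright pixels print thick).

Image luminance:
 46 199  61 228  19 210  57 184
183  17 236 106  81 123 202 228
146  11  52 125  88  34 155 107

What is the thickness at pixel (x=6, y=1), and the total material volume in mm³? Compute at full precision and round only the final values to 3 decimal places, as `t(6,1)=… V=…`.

span = t_max - t_min = 4.49 - 0.88 = 3.610
L(6,1) = 202, L_eff = 1 - 202/255 = 0.207843 (inverted)
t(6,1) = 4.49 - 3.610·0.207843 = 3.740
Σt over all 3·8 pixels = 264123/4250 ≈ 62.1465882
V = pitch²·Σt = 1.62²·264123/4250 = 163.098

t(6,1)=3.740 V=163.098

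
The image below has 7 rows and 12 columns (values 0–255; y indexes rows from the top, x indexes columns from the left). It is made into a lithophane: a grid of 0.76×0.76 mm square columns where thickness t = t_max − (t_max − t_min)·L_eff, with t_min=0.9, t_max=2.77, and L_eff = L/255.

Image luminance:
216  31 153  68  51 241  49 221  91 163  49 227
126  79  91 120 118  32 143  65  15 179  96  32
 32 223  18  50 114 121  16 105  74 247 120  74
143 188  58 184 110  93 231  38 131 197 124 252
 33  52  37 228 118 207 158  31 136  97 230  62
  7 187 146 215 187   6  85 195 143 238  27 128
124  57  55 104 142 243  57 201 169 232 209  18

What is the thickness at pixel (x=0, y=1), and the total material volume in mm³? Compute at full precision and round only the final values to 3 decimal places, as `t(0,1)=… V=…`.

span = t_max - t_min = 2.77 - 0.9 = 1.870
L(0,1) = 126, L_eff = 126/255 = 0.494118
t(0,1) = 2.77 - 1.870·0.494118 = 1.846
Σt over all 7·12 pixels = 237227/1500 ≈ 158.1513333
V = pitch²·Σt = 0.76²·237227/1500 = 91.348

t(0,1)=1.846 V=91.348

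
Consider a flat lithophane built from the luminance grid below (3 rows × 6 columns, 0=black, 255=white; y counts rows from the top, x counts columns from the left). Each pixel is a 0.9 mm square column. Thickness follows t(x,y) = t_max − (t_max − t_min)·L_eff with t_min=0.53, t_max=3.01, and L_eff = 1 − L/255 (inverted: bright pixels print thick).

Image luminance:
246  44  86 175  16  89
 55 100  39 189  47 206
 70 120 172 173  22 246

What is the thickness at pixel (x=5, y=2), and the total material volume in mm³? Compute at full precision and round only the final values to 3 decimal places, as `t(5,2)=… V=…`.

span = t_max - t_min = 3.01 - 0.53 = 2.480
L(5,2) = 246, L_eff = 1 - 246/255 = 0.035294 (inverted)
t(5,2) = 3.01 - 2.480·0.035294 = 2.922
Σt over all 3·6 pixels = 76283/2550 ≈ 29.9149020
V = pitch²·Σt = 0.9²·76283/2550 = 24.231

t(5,2)=2.922 V=24.231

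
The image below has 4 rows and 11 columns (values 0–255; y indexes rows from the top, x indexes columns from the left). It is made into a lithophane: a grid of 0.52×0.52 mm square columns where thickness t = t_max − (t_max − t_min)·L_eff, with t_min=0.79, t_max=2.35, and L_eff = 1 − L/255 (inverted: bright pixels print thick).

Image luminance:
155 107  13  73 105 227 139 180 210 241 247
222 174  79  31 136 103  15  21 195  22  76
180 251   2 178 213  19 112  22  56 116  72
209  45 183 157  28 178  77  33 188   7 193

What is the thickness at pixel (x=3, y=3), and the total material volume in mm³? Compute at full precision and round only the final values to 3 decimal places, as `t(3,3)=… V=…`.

t(3,3)=1.750 V=18.150

span = t_max - t_min = 2.35 - 0.79 = 1.560
L(3,3) = 157, L_eff = 1 - 157/255 = 0.384314 (inverted)
t(3,3) = 2.35 - 1.560·0.384314 = 1.750
Σt over all 4·11 pixels = 28527/425 ≈ 67.1223529
V = pitch²·Σt = 0.52²·28527/425 = 18.150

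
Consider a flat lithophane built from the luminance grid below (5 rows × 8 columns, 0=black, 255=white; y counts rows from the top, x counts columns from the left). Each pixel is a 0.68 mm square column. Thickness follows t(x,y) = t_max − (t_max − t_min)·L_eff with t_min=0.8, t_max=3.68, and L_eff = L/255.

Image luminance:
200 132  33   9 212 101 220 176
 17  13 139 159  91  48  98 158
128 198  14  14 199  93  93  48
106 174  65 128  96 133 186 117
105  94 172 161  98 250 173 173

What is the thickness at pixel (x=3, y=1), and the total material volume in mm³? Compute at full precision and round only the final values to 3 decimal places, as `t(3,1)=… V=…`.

t(3,1)=1.884 V=42.872

span = t_max - t_min = 3.68 - 0.8 = 2.880
L(3,1) = 159, L_eff = 159/255 = 0.623529
t(3,1) = 3.68 - 2.880·0.623529 = 1.884
Σt over all 5·8 pixels = 197024/2125 ≈ 92.7171765
V = pitch²·Σt = 0.68²·197024/2125 = 42.872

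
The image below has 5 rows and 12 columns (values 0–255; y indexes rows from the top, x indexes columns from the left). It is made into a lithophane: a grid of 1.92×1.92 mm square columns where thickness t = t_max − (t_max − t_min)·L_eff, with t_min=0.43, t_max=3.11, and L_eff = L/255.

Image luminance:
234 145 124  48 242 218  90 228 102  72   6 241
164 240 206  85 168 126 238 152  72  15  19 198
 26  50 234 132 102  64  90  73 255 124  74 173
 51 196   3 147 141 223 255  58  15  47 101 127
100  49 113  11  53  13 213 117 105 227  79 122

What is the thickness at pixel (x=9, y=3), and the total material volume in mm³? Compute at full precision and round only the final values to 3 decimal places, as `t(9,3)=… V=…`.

span = t_max - t_min = 3.11 - 0.43 = 2.680
L(9,3) = 47, L_eff = 47/255 = 0.184314
t(9,3) = 3.11 - 2.680·0.184314 = 2.616
Σt over all 5·12 pixels = 694043/6375 ≈ 108.8694902
V = pitch²·Σt = 1.92²·694043/6375 = 401.336

t(9,3)=2.616 V=401.336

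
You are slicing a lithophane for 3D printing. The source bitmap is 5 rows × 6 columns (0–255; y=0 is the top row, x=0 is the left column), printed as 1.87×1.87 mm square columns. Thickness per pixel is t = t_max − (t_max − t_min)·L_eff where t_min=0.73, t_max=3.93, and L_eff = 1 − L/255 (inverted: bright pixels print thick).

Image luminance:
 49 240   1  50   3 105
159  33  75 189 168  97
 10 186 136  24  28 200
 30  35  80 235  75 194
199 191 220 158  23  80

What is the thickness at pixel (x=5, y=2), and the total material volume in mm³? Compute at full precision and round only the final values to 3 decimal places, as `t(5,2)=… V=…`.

t(5,2)=3.240 V=220.210

span = t_max - t_min = 3.93 - 0.73 = 3.200
L(5,2) = 200, L_eff = 1 - 200/255 = 0.215686 (inverted)
t(5,2) = 3.93 - 3.200·0.215686 = 3.240
Σt over all 5·6 pixels = 53527/850 ≈ 62.9729412
V = pitch²·Σt = 1.87²·53527/850 = 220.210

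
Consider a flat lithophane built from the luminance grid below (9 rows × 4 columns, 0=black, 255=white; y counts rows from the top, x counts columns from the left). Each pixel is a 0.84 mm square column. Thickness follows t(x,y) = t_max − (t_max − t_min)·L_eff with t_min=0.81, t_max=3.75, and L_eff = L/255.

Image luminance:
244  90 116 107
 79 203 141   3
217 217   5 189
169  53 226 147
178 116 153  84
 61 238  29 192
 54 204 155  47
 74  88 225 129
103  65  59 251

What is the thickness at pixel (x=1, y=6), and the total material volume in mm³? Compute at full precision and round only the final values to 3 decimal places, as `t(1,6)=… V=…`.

span = t_max - t_min = 3.75 - 0.81 = 2.940
L(1,6) = 204, L_eff = 204/255 = 0.800000
t(1,6) = 3.75 - 2.940·0.800000 = 1.398
Σt over all 9·4 pixels = 342911/4250 ≈ 80.6849412
V = pitch²·Σt = 0.84²·342911/4250 = 56.931

t(1,6)=1.398 V=56.931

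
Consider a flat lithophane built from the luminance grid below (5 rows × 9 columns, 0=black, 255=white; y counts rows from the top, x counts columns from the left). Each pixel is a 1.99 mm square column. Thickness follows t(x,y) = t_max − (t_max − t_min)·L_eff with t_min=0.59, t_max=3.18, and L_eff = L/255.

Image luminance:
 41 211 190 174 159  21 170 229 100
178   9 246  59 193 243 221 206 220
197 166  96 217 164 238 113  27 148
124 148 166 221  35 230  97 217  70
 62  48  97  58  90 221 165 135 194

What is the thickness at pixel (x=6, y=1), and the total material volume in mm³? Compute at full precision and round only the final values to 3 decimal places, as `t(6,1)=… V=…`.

t(6,1)=0.935 V=300.661

span = t_max - t_min = 3.18 - 0.59 = 2.590
L(6,1) = 221, L_eff = 221/255 = 0.866667
t(6,1) = 3.18 - 2.590·0.866667 = 0.935
Σt over all 5·9 pixels = 484006/6375 ≈ 75.9225098
V = pitch²·Σt = 1.99²·484006/6375 = 300.661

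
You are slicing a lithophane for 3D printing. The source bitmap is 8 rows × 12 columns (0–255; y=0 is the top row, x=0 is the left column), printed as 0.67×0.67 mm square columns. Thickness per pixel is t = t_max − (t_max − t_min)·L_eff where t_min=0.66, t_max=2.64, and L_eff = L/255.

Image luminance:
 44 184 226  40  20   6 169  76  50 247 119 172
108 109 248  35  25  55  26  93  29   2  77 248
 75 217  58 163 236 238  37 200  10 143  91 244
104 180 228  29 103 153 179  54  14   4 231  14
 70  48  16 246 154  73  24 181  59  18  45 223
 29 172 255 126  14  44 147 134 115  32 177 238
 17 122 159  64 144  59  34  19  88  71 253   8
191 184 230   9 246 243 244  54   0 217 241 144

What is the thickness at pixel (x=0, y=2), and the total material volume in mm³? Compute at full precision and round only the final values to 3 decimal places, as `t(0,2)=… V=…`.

span = t_max - t_min = 2.64 - 0.66 = 1.980
L(0,2) = 75, L_eff = 75/255 = 0.294118
t(0,2) = 2.64 - 1.980·0.294118 = 2.058
Σt over all 8·12 pixels = 355509/2125 ≈ 167.2983529
V = pitch²·Σt = 0.67²·355509/2125 = 75.100

t(0,2)=2.058 V=75.100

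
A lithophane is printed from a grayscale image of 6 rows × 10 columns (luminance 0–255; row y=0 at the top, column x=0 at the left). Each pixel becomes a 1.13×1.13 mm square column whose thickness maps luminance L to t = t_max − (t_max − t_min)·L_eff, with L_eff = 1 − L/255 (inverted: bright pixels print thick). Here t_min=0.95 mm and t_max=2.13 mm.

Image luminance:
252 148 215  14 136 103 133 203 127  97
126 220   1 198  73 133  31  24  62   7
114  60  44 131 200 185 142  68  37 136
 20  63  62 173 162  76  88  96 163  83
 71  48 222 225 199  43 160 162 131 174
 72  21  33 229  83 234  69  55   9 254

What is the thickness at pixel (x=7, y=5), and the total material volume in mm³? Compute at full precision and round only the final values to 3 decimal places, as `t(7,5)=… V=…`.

span = t_max - t_min = 2.13 - 0.95 = 1.180
L(7,5) = 55, L_eff = 1 - 55/255 = 0.784314 (inverted)
t(7,5) = 2.13 - 1.180·0.784314 = 1.205
Σt over all 6·10 pixels = 7559/85 ≈ 88.9294118
V = pitch²·Σt = 1.13²·7559/85 = 113.554

t(7,5)=1.205 V=113.554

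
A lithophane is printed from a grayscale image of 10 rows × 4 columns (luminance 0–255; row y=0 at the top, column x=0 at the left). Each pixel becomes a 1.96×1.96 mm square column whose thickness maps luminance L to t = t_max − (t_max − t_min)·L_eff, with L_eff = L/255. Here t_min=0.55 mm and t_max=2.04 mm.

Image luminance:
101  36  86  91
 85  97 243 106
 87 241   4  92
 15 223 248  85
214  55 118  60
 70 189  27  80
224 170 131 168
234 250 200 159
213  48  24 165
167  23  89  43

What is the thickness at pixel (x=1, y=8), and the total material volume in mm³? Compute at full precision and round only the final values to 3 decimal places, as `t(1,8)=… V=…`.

span = t_max - t_min = 2.04 - 0.55 = 1.490
L(1,8) = 48, L_eff = 48/255 = 0.188235
t(1,8) = 2.04 - 1.490·0.188235 = 1.760
Σt over all 10·4 pixels = 1341611/25500 ≈ 52.6121961
V = pitch²·Σt = 1.96²·1341611/25500 = 202.115

t(1,8)=1.760 V=202.115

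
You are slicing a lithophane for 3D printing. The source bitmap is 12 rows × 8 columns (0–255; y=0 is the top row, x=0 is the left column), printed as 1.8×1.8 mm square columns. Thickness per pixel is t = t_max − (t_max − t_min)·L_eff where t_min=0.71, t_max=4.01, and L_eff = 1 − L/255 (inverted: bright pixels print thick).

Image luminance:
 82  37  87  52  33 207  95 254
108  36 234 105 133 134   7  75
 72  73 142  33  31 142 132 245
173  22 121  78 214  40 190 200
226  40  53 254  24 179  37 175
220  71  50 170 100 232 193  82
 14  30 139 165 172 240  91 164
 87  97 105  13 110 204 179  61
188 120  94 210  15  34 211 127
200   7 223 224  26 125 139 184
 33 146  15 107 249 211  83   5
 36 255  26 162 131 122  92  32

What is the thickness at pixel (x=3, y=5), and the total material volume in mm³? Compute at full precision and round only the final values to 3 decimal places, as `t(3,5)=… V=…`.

span = t_max - t_min = 4.01 - 0.71 = 3.300
L(3,5) = 170, L_eff = 1 - 170/255 = 0.333333 (inverted)
t(3,5) = 4.01 - 3.300·0.333333 = 2.910
Σt over all 12·8 pixels = 91646/425 ≈ 215.6376471
V = pitch²·Σt = 1.8²·91646/425 = 698.666

t(3,5)=2.910 V=698.666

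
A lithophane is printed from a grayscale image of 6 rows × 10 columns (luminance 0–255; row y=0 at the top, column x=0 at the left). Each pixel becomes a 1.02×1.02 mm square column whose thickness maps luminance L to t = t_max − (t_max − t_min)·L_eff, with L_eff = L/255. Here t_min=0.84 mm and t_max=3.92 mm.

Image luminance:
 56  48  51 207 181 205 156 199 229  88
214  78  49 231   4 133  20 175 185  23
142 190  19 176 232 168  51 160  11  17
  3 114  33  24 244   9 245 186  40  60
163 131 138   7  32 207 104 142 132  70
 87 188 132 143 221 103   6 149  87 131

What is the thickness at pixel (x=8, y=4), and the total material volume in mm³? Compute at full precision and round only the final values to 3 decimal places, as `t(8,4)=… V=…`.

span = t_max - t_min = 3.92 - 0.84 = 3.080
L(8,4) = 132, L_eff = 132/255 = 0.517647
t(8,4) = 3.92 - 3.080·0.517647 = 2.326
Σt over all 6·10 pixels = 319389/2125 ≈ 150.3007059
V = pitch²·Σt = 1.02²·319389/2125 = 156.373

t(8,4)=2.326 V=156.373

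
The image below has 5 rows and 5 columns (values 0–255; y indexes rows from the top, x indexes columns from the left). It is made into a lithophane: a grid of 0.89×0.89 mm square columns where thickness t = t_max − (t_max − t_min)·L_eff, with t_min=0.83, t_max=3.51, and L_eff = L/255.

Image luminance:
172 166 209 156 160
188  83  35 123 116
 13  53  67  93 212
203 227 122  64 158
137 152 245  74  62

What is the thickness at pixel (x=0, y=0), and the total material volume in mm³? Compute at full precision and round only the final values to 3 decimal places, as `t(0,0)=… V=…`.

t(0,0)=1.702 V=42.118

span = t_max - t_min = 3.51 - 0.83 = 2.680
L(0,0) = 172, L_eff = 172/255 = 0.674510
t(0,0) = 3.51 - 2.680·0.674510 = 1.702
Σt over all 5·5 pixels = 271181/5100 ≈ 53.1727451
V = pitch²·Σt = 0.89²·271181/5100 = 42.118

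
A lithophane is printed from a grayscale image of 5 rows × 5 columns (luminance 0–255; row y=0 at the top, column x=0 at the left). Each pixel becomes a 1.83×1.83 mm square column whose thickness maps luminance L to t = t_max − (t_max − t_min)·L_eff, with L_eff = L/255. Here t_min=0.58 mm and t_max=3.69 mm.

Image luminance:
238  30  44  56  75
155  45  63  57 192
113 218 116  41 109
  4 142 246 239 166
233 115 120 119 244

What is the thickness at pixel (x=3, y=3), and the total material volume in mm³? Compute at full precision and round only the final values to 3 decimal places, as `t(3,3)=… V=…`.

t(3,3)=0.775 V=179.054

span = t_max - t_min = 3.69 - 0.58 = 3.110
L(3,3) = 239, L_eff = 239/255 = 0.937255
t(3,3) = 3.69 - 3.110·0.937255 = 0.775
Σt over all 5·5 pixels = 90893/1700 ≈ 53.4664706
V = pitch²·Σt = 1.83²·90893/1700 = 179.054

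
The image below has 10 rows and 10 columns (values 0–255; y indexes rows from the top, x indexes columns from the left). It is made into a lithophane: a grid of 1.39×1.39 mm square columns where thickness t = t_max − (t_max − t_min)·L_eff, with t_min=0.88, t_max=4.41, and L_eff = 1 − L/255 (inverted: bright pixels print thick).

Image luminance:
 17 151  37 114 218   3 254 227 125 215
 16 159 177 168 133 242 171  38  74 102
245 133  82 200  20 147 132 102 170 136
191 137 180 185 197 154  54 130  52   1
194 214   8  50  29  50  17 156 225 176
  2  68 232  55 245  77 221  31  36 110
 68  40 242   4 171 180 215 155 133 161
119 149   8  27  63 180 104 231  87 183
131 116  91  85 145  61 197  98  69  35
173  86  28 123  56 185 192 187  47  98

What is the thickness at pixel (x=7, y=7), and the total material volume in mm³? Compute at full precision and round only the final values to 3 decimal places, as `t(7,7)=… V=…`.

span = t_max - t_min = 4.41 - 0.88 = 3.530
L(7,7) = 231, L_eff = 1 - 231/255 = 0.094118 (inverted)
t(7,7) = 4.41 - 3.530·0.094118 = 4.078
Σt over all 10·10 pixels = 1638356/6375 ≈ 256.9970196
V = pitch²·Σt = 1.39²·1638356/6375 = 496.544

t(7,7)=4.078 V=496.544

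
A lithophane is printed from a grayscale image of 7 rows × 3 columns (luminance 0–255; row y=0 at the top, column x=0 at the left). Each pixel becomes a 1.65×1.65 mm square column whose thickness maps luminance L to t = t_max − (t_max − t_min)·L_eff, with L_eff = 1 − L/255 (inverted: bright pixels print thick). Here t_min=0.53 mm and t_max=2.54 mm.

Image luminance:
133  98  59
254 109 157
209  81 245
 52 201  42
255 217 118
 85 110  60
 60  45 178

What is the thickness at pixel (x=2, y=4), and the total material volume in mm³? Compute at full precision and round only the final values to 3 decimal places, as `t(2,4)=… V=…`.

t(2,4)=1.460 V=89.702

span = t_max - t_min = 2.54 - 0.53 = 2.010
L(2,4) = 118, L_eff = 1 - 118/255 = 0.537255 (inverted)
t(2,4) = 2.54 - 2.010·0.537255 = 1.460
Σt over all 7·3 pixels = 280061/8500 ≈ 32.9483529
V = pitch²·Σt = 1.65²·280061/8500 = 89.702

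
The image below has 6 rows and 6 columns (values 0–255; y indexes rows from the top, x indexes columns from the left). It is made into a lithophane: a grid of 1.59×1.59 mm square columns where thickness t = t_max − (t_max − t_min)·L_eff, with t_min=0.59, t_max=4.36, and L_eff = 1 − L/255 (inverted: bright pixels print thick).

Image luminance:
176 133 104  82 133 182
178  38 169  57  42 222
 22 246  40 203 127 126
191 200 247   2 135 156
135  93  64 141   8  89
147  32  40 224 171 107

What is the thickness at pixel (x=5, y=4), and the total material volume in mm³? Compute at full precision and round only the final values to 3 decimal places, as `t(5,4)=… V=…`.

t(5,4)=1.906 V=220.470

span = t_max - t_min = 4.36 - 0.59 = 3.770
L(5,4) = 89, L_eff = 1 - 89/255 = 0.650980 (inverted)
t(5,4) = 4.36 - 3.770·0.650980 = 1.906
Σt over all 6·6 pixels = 1111897/12750 ≈ 87.2076078
V = pitch²·Σt = 1.59²·1111897/12750 = 220.470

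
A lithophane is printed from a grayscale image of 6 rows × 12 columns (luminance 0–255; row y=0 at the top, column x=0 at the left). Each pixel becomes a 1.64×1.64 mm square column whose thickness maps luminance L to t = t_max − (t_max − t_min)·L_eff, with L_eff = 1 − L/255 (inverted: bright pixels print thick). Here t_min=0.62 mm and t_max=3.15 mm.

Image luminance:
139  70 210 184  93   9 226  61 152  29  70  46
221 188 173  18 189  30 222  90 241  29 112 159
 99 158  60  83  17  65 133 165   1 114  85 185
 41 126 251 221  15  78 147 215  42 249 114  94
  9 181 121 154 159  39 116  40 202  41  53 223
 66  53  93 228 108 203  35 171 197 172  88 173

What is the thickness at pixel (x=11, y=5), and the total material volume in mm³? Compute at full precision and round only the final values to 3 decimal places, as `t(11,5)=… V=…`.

t(11,5)=2.336 V=350.729

span = t_max - t_min = 3.15 - 0.62 = 2.530
L(11,5) = 173, L_eff = 1 - 173/255 = 0.321569 (inverted)
t(11,5) = 3.15 - 2.530·0.321569 = 2.336
Σt over all 6·12 pixels = 831313/6375 ≈ 130.4020392
V = pitch²·Σt = 1.64²·831313/6375 = 350.729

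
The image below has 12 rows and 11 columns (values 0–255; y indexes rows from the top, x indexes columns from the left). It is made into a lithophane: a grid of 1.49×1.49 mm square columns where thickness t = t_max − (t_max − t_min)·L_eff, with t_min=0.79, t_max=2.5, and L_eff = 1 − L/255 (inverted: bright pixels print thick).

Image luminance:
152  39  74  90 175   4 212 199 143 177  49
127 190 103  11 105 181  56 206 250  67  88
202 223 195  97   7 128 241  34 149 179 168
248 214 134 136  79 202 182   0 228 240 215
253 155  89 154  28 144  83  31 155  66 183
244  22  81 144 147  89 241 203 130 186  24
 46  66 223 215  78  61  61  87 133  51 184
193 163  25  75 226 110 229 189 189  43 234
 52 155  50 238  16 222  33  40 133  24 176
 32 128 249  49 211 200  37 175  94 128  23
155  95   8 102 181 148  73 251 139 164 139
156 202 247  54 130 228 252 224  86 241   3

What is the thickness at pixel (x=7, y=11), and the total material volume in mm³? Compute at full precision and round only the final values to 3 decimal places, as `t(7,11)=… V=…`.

t(7,11)=2.292 V=494.653

span = t_max - t_min = 2.5 - 0.79 = 1.710
L(7,11) = 224, L_eff = 1 - 224/255 = 0.121569 (inverted)
t(7,11) = 2.5 - 1.710·0.121569 = 2.292
Σt over all 12·11 pixels = 378771/1700 ≈ 222.8064706
V = pitch²·Σt = 1.49²·378771/1700 = 494.653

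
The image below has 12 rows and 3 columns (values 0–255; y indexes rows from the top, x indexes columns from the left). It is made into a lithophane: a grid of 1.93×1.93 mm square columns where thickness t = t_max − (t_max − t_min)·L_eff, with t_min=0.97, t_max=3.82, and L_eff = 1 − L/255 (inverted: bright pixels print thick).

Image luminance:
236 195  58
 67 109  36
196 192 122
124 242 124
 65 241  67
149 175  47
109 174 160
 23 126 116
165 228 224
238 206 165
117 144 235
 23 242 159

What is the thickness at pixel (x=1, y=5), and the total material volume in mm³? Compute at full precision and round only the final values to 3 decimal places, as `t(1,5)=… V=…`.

t(1,5)=2.926 V=350.677

span = t_max - t_min = 3.82 - 0.97 = 2.850
L(1,5) = 175, L_eff = 1 - 175/255 = 0.313725 (inverted)
t(1,5) = 3.82 - 2.850·0.313725 = 2.926
Σt over all 12·3 pixels = 32009/340 ≈ 94.1441176
V = pitch²·Σt = 1.93²·32009/340 = 350.677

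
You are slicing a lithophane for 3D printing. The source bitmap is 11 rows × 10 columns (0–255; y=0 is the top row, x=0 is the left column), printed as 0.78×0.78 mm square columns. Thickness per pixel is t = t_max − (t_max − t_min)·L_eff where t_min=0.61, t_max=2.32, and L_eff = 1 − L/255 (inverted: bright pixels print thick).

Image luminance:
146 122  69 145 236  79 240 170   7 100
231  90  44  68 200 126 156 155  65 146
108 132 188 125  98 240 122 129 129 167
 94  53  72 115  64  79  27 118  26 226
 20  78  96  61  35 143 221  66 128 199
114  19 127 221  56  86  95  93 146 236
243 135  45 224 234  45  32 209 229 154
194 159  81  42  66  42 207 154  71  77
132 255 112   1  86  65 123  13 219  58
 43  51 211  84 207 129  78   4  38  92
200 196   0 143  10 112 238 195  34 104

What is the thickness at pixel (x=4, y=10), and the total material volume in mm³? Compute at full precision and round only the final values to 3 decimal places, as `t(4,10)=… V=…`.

t(4,10)=0.677 V=93.956

span = t_max - t_min = 2.32 - 0.61 = 1.710
L(4,10) = 10, L_eff = 1 - 10/255 = 0.960784 (inverted)
t(4,10) = 2.32 - 1.710·0.960784 = 0.677
Σt over all 11·10 pixels = 1312661/8500 ≈ 154.4307059
V = pitch²·Σt = 0.78²·1312661/8500 = 93.956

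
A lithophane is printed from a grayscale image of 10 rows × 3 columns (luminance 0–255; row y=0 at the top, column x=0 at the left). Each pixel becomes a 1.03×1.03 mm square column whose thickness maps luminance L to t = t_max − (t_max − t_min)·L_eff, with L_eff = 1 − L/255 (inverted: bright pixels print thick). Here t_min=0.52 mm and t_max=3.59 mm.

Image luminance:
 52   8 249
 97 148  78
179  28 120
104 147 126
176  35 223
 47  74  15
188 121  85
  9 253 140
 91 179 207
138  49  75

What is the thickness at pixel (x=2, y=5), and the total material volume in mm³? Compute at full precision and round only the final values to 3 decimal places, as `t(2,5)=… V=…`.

t(2,5)=0.701 V=60.500

span = t_max - t_min = 3.59 - 0.52 = 3.070
L(2,5) = 15, L_eff = 1 - 15/255 = 0.941176 (inverted)
t(2,5) = 3.59 - 3.070·0.941176 = 0.701
Σt over all 10·3 pixels = 484729/8500 ≈ 57.0269412
V = pitch²·Σt = 1.03²·484729/8500 = 60.500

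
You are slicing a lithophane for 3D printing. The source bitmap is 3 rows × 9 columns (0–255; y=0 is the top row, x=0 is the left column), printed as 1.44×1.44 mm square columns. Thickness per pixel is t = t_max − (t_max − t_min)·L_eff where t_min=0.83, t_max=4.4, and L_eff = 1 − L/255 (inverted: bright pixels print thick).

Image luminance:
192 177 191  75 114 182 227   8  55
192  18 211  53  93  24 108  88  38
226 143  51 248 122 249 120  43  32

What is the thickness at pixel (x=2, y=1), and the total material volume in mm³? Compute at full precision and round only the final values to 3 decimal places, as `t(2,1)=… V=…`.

span = t_max - t_min = 4.4 - 0.83 = 3.570
L(2,1) = 211, L_eff = 1 - 211/255 = 0.172549 (inverted)
t(2,1) = 4.4 - 3.570·0.172549 = 3.784
Σt over all 3·9 pixels = 68.33
V = pitch²·Σt = 1.44²·68.33 = 141.689

t(2,1)=3.784 V=141.689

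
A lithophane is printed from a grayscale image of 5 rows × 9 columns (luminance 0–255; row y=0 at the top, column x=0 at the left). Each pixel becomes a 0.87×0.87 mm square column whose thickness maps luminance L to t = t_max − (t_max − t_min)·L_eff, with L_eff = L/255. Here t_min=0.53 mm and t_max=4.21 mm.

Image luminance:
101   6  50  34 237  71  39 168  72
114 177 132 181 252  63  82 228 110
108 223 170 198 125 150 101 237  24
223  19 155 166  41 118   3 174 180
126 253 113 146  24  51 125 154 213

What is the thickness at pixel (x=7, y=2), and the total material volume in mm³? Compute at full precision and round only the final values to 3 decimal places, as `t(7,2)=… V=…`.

t(7,2)=0.790 V=80.729

span = t_max - t_min = 4.21 - 0.53 = 3.680
L(7,2) = 237, L_eff = 237/255 = 0.929412
t(7,2) = 4.21 - 3.680·0.929412 = 0.790
Σt over all 5·9 pixels = 2719759/25500 ≈ 106.6572157
V = pitch²·Σt = 0.87²·2719759/25500 = 80.729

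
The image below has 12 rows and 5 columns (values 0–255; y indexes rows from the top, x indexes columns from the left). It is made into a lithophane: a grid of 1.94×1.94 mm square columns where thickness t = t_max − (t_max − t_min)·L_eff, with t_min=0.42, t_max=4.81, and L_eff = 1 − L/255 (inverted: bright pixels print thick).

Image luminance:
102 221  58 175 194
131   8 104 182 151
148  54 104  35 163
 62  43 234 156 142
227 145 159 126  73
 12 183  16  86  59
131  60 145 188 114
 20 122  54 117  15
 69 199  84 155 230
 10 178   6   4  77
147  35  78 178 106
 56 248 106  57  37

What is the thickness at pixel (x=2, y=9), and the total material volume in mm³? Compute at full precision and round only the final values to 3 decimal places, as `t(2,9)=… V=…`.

span = t_max - t_min = 4.81 - 0.42 = 4.390
L(2,9) = 6, L_eff = 1 - 6/255 = 0.976471 (inverted)
t(2,9) = 4.81 - 4.390·0.976471 = 0.523
Σt over all 12·5 pixels = 138.462
V = pitch²·Σt = 1.94²·138.462 = 521.116

t(2,9)=0.523 V=521.116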